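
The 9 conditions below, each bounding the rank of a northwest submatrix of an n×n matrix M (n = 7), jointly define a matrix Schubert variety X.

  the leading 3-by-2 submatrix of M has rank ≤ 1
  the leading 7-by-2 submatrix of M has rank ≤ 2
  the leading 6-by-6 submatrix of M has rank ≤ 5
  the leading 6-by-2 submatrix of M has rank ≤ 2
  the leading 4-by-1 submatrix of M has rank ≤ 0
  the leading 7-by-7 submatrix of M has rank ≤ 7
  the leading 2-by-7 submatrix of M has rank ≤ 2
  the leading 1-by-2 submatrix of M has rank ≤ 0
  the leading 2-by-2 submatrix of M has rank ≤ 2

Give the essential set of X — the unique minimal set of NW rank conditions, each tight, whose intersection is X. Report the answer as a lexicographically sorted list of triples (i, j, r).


Rank table r_w(7×7) implied by the 9 constraints:

  i=1: 0, 0, 1, 1, 1, 1, 1
  i=2: 0, 1, 2, 2, 2, 2, 2
  i=3: 0, 1, 2, 3, 3, 3, 3
  i=4: 0, 1, 2, 3, 4, 4, 4
  i=5: 1, 2, 3, 4, 5, 5, 5
  i=6: 1, 2, 3, 4, 5, 5, 6
  i=7: 1, 2, 3, 4, 5, 6, 7

so w = (3, 2, 4, 5, 1, 7, 6).

|D(w)|=6, |Ess(w)|=3:

[(1, 2, 0), (4, 1, 0), (6, 6, 5)]


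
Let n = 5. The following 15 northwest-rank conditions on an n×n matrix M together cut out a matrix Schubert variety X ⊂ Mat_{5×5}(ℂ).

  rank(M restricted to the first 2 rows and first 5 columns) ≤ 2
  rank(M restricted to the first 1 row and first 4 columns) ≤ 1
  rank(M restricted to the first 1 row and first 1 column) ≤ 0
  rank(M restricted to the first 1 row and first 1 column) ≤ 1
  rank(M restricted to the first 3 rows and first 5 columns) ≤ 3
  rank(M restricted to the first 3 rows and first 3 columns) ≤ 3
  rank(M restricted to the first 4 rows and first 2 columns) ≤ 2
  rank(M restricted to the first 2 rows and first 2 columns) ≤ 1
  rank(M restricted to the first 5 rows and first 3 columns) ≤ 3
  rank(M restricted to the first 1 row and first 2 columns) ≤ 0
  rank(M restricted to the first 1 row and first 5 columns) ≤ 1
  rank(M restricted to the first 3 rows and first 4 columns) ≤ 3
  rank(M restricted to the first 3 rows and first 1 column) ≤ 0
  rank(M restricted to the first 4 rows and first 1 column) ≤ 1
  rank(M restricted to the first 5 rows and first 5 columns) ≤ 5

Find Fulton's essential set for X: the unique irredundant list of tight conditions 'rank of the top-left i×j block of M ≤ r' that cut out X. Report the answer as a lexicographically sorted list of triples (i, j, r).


The tightest implied rank at each (i,j), from the 15 conditions:

  R[1]: 0 | 0 | 1 | 1 | 1
  R[2]: 0 | 1 | 2 | 2 | 2
  R[3]: 0 | 1 | 2 | 3 | 3
  R[4]: 1 | 2 | 3 | 4 | 4
  R[5]: 1 | 2 | 3 | 4 | 5

second differences of R give the permutation w = (3, 2, 4, 1, 5).

Rothe diagram D(w) (4 cells), 2 SE-corners (essential conditions):

[(1, 2, 0), (3, 1, 0)]


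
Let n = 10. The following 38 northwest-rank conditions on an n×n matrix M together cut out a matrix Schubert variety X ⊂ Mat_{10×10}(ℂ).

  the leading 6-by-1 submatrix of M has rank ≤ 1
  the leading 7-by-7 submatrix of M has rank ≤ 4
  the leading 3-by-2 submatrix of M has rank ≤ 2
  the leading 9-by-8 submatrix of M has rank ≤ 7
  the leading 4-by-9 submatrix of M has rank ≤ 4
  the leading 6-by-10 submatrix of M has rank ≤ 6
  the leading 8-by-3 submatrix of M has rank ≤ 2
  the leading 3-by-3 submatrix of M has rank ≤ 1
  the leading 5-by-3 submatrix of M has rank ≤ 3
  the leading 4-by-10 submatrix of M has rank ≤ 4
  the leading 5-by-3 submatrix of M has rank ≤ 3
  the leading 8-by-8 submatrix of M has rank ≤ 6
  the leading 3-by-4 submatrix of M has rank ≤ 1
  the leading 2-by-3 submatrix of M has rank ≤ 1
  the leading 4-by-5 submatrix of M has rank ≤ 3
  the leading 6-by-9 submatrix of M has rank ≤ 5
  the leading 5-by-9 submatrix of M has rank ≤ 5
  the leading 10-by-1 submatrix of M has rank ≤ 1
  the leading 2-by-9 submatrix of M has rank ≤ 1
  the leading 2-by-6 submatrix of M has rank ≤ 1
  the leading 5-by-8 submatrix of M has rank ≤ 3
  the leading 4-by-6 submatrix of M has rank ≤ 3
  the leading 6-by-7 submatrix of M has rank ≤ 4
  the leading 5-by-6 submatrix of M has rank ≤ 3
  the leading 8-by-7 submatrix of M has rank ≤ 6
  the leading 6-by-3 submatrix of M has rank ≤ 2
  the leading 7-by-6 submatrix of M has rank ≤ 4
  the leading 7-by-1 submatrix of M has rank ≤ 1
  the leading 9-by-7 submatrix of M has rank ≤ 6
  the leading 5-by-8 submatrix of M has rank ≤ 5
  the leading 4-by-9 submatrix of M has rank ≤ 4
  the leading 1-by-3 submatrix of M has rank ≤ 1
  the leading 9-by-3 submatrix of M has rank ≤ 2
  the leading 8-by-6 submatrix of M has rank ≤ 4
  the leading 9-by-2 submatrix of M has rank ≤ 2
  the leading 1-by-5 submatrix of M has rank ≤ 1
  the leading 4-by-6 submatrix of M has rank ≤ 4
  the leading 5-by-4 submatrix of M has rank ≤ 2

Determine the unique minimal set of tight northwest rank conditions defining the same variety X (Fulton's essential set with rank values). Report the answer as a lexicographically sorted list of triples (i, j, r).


Computing R[i][j] = min implied NW-rank bound (n=10, 38 conditions):

  i=1: 1 | 1 | 1 | 1 | 1 | 1 | 1 | 1 | 1 | 1
  i=2: 1 | 1 | 1 | 1 | 1 | 1 | 1 | 1 | 1 | 2
  i=3: 1 | 1 | 1 | 1 | 2 | 2 | 2 | 2 | 2 | 3
  i=4: 1 | 2 | 2 | 2 | 3 | 3 | 3 | 3 | 3 | 4
  i=5: 1 | 2 | 2 | 2 | 3 | 3 | 3 | 3 | 4 | 5
  i=6: 1 | 2 | 2 | 3 | 4 | 4 | 4 | 4 | 5 | 6
  i=7: 1 | 2 | 2 | 3 | 4 | 4 | 4 | 5 | 6 | 7
  i=8: 1 | 2 | 2 | 3 | 4 | 4 | 5 | 6 | 7 | 8
  i=9: 1 | 2 | 2 | 3 | 4 | 5 | 6 | 7 | 8 | 9
  i=10: 1 | 2 | 3 | 4 | 5 | 6 | 7 | 8 | 9 | 10

second differences of R give the permutation w = (1, 10, 5, 2, 9, 4, 8, 7, 6, 3).

|D(w)|=23, |Ess(w)|=7:

[(2, 9, 1), (3, 4, 1), (5, 4, 2), (5, 8, 3), (7, 7, 4), (8, 6, 4), (9, 3, 2)]


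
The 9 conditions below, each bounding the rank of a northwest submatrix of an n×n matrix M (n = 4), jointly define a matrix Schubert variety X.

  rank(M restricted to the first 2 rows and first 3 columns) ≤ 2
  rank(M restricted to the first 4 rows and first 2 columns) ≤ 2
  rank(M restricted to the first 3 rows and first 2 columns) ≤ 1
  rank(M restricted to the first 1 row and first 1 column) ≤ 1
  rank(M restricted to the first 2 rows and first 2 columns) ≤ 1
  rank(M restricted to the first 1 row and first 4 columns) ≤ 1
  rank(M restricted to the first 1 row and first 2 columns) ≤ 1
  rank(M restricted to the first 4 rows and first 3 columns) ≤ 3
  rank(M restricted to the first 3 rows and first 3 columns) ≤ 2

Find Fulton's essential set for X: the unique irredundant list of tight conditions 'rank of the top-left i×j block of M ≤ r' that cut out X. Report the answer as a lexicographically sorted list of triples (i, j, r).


Rank table r_w(4×4) implied by the 9 constraints:

  1  1  1  1
  1  1  2  2
  1  1  2  3
  1  2  3  4

giving w = (1, 3, 4, 2) via Δ²R.

1 SE-corner of the 2-cell Rothe diagram gives Ess(w):

[(3, 2, 1)]


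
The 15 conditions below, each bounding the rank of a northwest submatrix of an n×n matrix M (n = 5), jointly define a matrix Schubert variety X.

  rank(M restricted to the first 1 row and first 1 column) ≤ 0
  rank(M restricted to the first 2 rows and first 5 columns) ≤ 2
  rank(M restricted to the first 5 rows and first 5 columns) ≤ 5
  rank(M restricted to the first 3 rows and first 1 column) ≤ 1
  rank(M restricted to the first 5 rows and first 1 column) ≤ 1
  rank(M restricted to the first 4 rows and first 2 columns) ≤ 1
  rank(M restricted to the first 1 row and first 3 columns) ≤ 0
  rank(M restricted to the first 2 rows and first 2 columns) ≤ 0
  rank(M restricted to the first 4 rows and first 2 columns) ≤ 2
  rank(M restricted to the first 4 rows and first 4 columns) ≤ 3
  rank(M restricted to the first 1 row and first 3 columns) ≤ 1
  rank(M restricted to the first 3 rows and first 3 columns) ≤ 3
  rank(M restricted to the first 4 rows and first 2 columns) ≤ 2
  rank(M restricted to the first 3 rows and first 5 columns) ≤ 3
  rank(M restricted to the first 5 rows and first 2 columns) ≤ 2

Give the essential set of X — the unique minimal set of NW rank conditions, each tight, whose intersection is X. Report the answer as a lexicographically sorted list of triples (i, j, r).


Propagating the 15 rank bounds to every northwest block:

  i=1: 0, 0, 0, 1, 1
  i=2: 0, 0, 1, 2, 2
  i=3: 1, 1, 2, 3, 3
  i=4: 1, 1, 2, 3, 4
  i=5: 1, 2, 3, 4, 5

so w = (4, 3, 1, 5, 2).

|D(w)|=6, |Ess(w)|=3:

[(1, 3, 0), (2, 2, 0), (4, 2, 1)]


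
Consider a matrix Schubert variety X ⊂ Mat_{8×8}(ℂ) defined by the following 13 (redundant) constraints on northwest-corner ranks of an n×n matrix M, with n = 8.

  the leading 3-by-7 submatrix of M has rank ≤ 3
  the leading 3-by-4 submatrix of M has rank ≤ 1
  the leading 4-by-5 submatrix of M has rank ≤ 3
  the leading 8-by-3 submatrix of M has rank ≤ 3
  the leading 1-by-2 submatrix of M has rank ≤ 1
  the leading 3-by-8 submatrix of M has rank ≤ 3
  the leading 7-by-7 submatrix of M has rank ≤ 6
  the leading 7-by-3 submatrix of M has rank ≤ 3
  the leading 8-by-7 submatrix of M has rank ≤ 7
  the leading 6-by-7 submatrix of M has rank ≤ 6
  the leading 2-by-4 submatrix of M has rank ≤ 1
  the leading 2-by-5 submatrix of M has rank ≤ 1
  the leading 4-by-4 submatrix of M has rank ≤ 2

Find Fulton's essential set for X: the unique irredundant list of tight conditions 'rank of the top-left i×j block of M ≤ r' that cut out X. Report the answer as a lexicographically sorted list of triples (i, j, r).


The tightest implied rank at each (i,j), from the 13 conditions:

  i=1: 1 | 1 | 1 | 1 | 1 | 1 | 1 | 1
  i=2: 1 | 1 | 1 | 1 | 1 | 2 | 2 | 2
  i=3: 1 | 1 | 1 | 1 | 2 | 3 | 3 | 3
  i=4: 1 | 2 | 2 | 2 | 3 | 4 | 4 | 4
  i=5: 1 | 2 | 3 | 3 | 4 | 5 | 5 | 5
  i=6: 1 | 2 | 3 | 4 | 5 | 6 | 6 | 6
  i=7: 1 | 2 | 3 | 4 | 5 | 6 | 6 | 7
  i=8: 1 | 2 | 3 | 4 | 5 | 6 | 7 | 8

reading off 1-entries of Δ²R: w = (1, 6, 5, 2, 3, 4, 8, 7).

Fulton essential set (3 of the 8 Rothe cells):

[(2, 5, 1), (3, 4, 1), (7, 7, 6)]


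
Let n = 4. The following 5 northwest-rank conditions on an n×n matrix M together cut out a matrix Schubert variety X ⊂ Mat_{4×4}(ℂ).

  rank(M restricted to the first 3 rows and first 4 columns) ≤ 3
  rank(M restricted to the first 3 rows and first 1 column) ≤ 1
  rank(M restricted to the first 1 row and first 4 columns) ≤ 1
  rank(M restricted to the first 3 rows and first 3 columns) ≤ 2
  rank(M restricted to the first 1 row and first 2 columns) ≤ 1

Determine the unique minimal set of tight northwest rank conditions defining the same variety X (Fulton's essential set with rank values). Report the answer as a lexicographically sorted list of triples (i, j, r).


Propagating the 5 rank bounds to every northwest block:

  1 1 1 1
  1 2 2 2
  1 2 2 3
  1 2 3 4

reading off 1-entries of Δ²R: w = (1, 2, 4, 3).

D(w) has 1 cell with 1 SE-corner; essential set:

[(3, 3, 2)]


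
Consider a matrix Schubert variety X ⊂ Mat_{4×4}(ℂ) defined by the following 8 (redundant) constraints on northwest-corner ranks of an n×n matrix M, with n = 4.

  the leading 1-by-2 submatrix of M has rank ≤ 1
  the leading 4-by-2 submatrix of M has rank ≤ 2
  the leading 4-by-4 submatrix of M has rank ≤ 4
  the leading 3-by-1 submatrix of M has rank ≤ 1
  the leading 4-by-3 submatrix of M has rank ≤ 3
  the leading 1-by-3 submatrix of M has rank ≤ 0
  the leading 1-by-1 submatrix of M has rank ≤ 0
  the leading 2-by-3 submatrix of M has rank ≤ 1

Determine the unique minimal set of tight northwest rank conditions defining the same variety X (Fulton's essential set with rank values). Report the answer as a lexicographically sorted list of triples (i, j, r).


The tightest implied rank at each (i,j), from the 8 conditions:

  0  0  0  1
  1  1  1  2
  1  2  2  3
  1  2  3  4

giving w = (4, 1, 2, 3) via Δ²R.

ℓ(w)=3; the 1 essential cell (i,j,r):

[(1, 3, 0)]


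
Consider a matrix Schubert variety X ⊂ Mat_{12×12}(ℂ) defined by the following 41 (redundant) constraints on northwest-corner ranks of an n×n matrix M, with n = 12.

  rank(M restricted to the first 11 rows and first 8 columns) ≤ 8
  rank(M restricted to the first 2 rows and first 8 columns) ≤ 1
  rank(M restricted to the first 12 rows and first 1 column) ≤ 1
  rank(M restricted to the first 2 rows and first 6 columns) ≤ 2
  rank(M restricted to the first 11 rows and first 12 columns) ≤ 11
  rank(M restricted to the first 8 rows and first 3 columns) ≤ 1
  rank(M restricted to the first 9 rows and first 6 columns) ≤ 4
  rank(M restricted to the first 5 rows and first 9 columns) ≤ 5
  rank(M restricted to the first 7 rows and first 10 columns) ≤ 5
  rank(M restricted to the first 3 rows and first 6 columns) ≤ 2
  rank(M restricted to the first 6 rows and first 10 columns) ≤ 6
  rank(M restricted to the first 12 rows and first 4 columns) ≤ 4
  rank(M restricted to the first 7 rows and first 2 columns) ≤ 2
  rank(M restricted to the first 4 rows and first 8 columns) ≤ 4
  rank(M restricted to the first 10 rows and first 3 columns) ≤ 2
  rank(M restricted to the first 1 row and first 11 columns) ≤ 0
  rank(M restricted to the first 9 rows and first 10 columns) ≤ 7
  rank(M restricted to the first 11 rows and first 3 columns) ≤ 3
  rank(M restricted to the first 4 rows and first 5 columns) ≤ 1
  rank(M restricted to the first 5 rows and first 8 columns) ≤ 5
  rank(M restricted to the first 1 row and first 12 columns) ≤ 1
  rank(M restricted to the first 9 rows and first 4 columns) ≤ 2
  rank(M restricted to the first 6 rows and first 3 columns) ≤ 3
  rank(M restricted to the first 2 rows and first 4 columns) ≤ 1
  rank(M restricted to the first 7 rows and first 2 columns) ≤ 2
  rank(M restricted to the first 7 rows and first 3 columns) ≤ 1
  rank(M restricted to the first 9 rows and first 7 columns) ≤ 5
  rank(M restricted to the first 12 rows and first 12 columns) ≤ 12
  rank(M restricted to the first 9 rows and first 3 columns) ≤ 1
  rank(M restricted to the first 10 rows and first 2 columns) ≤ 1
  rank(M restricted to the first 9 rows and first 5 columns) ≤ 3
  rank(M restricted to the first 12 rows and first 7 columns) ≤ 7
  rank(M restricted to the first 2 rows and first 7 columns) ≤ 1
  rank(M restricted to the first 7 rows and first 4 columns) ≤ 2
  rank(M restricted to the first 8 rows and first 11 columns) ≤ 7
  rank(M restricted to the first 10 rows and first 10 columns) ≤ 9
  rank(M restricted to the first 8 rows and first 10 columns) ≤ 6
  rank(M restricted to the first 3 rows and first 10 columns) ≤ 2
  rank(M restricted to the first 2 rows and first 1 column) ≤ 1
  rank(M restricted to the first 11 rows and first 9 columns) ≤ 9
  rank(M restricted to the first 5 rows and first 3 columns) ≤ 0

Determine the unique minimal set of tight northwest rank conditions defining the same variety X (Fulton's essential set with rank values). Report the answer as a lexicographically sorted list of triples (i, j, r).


Reconstructing r_w from the 41 given conditions:

  0  0  0  0  0  0  0  0  0  0  0  1
  0  0  0  1  1  1  1  1  1  1  1  2
  0  0  0  1  1  2  2  2  2  2  2  3
  0  0  0  1  1  2  3  3  3  3  3  4
  0  0  0  1  2  3  4  4  4  4  4  5
  1  1  1  2  3  4  5  5  5  5  5  6
  1  1  1  2  3  4  5  5  5  5  6  7
  1  1  1  2  3  4  5  6  6  6  7  8
  1  1  1  2  3  4  5  6  7  7  8  9
  1  1  2  3  4  5  6  7  8  8  9  10
  1  2  3  4  5  6  7  8  9  9  10  11
  1  2  3  4  5  6  7  8  9  10  11  12

giving w = (12, 4, 6, 7, 5, 1, 11, 8, 9, 3, 2, 10) via Δ²R.

ℓ(w)=35; the 6 essential cells (i,j,r):

[(1, 11, 0), (4, 5, 1), (5, 3, 0), (7, 10, 5), (9, 3, 1), (10, 2, 1)]


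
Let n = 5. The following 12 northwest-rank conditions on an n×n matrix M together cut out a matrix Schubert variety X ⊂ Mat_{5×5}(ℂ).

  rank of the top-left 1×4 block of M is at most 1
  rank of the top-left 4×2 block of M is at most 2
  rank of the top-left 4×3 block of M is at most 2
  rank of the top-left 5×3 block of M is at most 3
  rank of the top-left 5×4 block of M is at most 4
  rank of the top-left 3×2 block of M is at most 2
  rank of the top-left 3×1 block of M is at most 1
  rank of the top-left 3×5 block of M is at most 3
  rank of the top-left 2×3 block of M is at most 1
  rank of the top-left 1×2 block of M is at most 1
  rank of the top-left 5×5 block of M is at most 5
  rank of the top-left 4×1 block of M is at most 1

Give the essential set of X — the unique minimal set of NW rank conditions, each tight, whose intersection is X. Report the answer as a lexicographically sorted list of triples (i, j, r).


The tightest implied rank at each (i,j), from the 12 conditions:

  1 | 1 | 1 | 1 | 1
  1 | 1 | 1 | 2 | 2
  1 | 2 | 2 | 3 | 3
  1 | 2 | 2 | 3 | 4
  1 | 2 | 3 | 4 | 5

reading off 1-entries of Δ²R: w = (1, 4, 2, 5, 3).

Rothe diagram D(w) (3 cells), 2 SE-corners (essential conditions):

[(2, 3, 1), (4, 3, 2)]


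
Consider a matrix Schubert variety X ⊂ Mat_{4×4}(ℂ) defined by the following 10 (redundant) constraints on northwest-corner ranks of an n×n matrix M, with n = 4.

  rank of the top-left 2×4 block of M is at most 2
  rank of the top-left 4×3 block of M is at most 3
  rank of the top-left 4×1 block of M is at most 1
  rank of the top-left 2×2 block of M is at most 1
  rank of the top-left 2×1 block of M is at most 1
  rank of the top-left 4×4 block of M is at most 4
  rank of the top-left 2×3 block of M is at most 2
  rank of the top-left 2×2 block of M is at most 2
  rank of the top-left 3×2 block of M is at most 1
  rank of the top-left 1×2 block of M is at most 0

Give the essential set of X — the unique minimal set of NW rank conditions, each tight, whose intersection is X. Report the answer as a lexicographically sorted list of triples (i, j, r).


Recovering R(i,j) via the rank-extension bound from the 10 conditions:

  i=1: 0  0  1  1
  i=2: 1  1  2  2
  i=3: 1  1  2  3
  i=4: 1  2  3  4

so w = (3, 1, 4, 2).

|D(w)|=3, |Ess(w)|=2:

[(1, 2, 0), (3, 2, 1)]


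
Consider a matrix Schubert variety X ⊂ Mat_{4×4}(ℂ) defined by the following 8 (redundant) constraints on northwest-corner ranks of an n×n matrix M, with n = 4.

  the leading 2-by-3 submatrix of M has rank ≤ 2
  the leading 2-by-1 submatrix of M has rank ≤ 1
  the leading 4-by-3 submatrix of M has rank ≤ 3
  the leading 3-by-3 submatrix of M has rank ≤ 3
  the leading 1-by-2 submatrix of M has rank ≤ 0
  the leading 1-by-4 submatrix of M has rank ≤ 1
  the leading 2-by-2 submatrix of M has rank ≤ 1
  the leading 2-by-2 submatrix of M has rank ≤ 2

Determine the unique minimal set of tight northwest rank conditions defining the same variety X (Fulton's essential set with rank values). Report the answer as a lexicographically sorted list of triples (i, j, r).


Propagating the 8 rank bounds to every northwest block:

  row 1: 0, 0, 1, 1
  row 2: 1, 1, 2, 2
  row 3: 1, 2, 3, 3
  row 4: 1, 2, 3, 4

so w = (3, 1, 2, 4).

Rothe diagram D(w) (2 cells), 1 SE-corner (essential condition):

[(1, 2, 0)]


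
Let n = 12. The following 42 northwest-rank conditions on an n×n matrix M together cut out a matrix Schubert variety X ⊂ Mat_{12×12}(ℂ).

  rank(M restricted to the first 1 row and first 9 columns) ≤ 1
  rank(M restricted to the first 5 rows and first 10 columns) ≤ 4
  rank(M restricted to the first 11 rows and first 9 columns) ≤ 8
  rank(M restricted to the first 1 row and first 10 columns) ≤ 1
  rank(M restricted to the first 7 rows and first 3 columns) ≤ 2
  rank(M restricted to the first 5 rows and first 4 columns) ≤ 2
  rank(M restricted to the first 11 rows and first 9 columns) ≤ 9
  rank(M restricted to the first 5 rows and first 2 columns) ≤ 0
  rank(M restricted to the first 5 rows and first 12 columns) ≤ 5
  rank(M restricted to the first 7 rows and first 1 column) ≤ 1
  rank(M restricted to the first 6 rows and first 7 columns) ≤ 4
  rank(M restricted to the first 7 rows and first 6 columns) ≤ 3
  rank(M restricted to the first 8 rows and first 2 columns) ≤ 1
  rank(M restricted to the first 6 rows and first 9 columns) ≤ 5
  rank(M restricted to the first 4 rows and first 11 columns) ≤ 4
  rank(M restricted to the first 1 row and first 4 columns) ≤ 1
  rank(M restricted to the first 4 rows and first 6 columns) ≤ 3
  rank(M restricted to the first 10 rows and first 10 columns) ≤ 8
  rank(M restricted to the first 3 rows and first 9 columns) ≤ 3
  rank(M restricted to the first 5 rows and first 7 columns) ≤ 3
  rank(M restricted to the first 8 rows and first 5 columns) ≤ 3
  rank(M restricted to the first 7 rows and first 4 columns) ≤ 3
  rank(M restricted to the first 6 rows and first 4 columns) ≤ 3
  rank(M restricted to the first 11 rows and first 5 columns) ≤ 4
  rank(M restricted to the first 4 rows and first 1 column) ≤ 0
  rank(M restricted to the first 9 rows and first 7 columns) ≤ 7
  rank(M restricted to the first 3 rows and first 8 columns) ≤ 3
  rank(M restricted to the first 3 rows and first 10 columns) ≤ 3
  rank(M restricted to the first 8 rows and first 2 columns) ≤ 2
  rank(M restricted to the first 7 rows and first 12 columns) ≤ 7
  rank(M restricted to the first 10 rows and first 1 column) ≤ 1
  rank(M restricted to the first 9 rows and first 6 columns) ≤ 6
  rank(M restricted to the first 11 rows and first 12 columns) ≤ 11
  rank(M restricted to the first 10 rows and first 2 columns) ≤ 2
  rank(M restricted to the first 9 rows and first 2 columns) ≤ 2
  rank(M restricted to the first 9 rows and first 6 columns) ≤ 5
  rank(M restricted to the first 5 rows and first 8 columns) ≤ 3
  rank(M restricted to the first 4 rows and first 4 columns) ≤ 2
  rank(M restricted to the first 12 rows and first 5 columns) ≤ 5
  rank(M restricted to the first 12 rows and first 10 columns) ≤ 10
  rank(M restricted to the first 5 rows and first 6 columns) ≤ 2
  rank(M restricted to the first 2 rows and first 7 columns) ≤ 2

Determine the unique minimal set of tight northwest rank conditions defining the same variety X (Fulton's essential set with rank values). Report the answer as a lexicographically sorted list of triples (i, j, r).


Rank table r_w(12×12) implied by the 42 constraints:

  R[1]: 0  0  1  1  1  1  1  1  1  1  1  1
  R[2]: 0  0  1  2  2  2  2  2  2  2  2  2
  R[3]: 0  0  1  2  2  2  3  3  3  3  3  3
  R[4]: 0  0  1  2  2  2  3  3  4  4  4  4
  R[5]: 0  0  1  2  2  2  3  3  4  4  5  5
  R[6]: 1  1  2  3  3  3  4  4  5  5  6  6
  R[7]: 1  1  2  3  3  3  4  5  6  6  7  7
  R[8]: 1  1  2  3  3  4  5  6  7  7  8  8
  R[9]: 1  2  3  4  4  5  6  7  8  8  9  9
  R[10]: 1  2  3  4  4  5  6  7  8  8  9  10
  R[11]: 1  2  3  4  4  5  6  7  8  9  10  11
  R[12]: 1  2  3  4  5  6  7  8  9  10  11  12

hence w(1..12) = (3, 4, 7, 9, 11, 1, 8, 6, 2, 12, 10, 5).

|D(w)|=27, |Ess(w)|=9:

[(5, 2, 0), (5, 6, 2), (5, 8, 3), (5, 10, 4), (7, 6, 3), (8, 2, 1), (8, 5, 3), (10, 10, 8), (11, 5, 4)]


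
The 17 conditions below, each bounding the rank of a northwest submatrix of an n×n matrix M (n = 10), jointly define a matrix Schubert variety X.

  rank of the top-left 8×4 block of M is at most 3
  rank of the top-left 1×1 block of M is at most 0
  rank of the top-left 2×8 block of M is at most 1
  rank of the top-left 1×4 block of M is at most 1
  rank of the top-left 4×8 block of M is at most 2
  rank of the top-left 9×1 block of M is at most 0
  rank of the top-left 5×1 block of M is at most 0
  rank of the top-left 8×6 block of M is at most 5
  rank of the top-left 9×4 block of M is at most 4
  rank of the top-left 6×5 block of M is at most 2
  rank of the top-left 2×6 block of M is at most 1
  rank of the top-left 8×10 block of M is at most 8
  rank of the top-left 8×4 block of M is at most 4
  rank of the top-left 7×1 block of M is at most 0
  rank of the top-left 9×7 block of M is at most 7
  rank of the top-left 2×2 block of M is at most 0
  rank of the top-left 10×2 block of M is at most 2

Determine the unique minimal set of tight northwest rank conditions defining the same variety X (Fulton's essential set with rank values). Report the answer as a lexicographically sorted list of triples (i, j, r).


Computing R[i][j] = min implied NW-rank bound (n=10, 17 conditions):

  R[1]: 0 | 0 | 1 | 1 | 1 | 1 | 1 | 1 | 1 | 1
  R[2]: 0 | 0 | 1 | 1 | 1 | 1 | 1 | 1 | 2 | 2
  R[3]: 0 | 1 | 2 | 2 | 2 | 2 | 2 | 2 | 3 | 3
  R[4]: 0 | 1 | 2 | 2 | 2 | 2 | 2 | 2 | 3 | 4
  R[5]: 0 | 1 | 2 | 2 | 2 | 3 | 3 | 3 | 4 | 5
  R[6]: 0 | 1 | 2 | 2 | 2 | 3 | 4 | 4 | 5 | 6
  R[7]: 0 | 1 | 2 | 3 | 3 | 4 | 5 | 5 | 6 | 7
  R[8]: 0 | 1 | 2 | 3 | 4 | 5 | 6 | 6 | 7 | 8
  R[9]: 0 | 1 | 2 | 3 | 4 | 5 | 6 | 7 | 8 | 9
  R[10]: 1 | 2 | 3 | 4 | 5 | 6 | 7 | 8 | 9 | 10

giving w = (3, 9, 2, 10, 6, 7, 4, 5, 8, 1) via Δ²R.

Rothe diagram D(w) (25 cells), 5 SE-corners (essential conditions):

[(2, 2, 0), (2, 8, 1), (4, 8, 2), (6, 5, 2), (9, 1, 0)]


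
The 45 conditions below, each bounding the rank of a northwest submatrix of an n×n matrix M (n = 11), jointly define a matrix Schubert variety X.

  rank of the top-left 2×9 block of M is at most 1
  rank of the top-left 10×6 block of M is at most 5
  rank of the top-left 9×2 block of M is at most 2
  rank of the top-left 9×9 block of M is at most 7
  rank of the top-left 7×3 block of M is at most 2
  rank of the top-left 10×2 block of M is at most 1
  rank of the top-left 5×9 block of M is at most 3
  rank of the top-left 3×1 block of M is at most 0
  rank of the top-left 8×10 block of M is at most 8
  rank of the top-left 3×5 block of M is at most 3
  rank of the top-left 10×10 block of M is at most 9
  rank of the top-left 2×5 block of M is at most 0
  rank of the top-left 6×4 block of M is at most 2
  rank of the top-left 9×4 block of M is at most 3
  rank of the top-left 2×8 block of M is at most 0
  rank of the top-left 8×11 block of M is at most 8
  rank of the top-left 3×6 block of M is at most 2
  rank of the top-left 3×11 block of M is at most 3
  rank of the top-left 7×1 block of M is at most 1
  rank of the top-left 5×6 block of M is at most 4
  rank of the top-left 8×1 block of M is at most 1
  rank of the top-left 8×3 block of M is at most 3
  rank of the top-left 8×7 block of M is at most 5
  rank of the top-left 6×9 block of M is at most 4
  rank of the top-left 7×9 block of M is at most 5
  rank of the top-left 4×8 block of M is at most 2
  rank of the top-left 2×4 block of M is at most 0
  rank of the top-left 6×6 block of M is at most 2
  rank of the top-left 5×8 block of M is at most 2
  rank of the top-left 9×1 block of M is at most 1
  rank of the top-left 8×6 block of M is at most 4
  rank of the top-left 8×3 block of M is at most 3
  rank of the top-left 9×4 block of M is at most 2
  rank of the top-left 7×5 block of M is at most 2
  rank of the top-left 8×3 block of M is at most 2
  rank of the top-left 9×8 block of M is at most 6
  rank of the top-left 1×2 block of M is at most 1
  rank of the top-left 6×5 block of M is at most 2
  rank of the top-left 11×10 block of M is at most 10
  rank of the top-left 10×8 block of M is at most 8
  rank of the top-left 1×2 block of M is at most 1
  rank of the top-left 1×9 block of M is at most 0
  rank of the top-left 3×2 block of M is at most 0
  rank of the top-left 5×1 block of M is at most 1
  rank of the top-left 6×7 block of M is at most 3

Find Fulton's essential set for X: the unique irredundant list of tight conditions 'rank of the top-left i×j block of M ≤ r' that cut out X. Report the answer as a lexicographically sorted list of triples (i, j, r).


Computing R[i][j] = min implied NW-rank bound (n=11, 45 conditions):

  R[1]: 0 | 0 | 0 | 0 | 0 | 0 | 0 | 0 | 0 | 1 | 1
  R[2]: 0 | 0 | 0 | 0 | 0 | 0 | 0 | 0 | 1 | 2 | 2
  R[3]: 0 | 0 | 1 | 1 | 1 | 1 | 1 | 1 | 2 | 3 | 3
  R[4]: 1 | 1 | 2 | 2 | 2 | 2 | 2 | 2 | 3 | 4 | 4
  R[5]: 1 | 1 | 2 | 2 | 2 | 2 | 2 | 2 | 3 | 4 | 5
  R[6]: 1 | 1 | 2 | 2 | 2 | 2 | 3 | 3 | 4 | 5 | 6
  R[7]: 1 | 1 | 2 | 2 | 2 | 3 | 4 | 4 | 5 | 6 | 7
  R[8]: 1 | 1 | 2 | 2 | 3 | 4 | 5 | 5 | 6 | 7 | 8
  R[9]: 1 | 1 | 2 | 2 | 3 | 4 | 5 | 6 | 7 | 8 | 9
  R[10]: 1 | 1 | 2 | 3 | 4 | 5 | 6 | 7 | 8 | 9 | 10
  R[11]: 1 | 2 | 3 | 4 | 5 | 6 | 7 | 8 | 9 | 10 | 11

giving w = (10, 9, 3, 1, 11, 7, 6, 5, 8, 4, 2) via Δ²R.

|D(w)|=37, |Ess(w)|=8:

[(1, 9, 0), (2, 8, 0), (3, 2, 0), (5, 8, 2), (6, 6, 2), (7, 5, 2), (9, 4, 2), (10, 2, 1)]


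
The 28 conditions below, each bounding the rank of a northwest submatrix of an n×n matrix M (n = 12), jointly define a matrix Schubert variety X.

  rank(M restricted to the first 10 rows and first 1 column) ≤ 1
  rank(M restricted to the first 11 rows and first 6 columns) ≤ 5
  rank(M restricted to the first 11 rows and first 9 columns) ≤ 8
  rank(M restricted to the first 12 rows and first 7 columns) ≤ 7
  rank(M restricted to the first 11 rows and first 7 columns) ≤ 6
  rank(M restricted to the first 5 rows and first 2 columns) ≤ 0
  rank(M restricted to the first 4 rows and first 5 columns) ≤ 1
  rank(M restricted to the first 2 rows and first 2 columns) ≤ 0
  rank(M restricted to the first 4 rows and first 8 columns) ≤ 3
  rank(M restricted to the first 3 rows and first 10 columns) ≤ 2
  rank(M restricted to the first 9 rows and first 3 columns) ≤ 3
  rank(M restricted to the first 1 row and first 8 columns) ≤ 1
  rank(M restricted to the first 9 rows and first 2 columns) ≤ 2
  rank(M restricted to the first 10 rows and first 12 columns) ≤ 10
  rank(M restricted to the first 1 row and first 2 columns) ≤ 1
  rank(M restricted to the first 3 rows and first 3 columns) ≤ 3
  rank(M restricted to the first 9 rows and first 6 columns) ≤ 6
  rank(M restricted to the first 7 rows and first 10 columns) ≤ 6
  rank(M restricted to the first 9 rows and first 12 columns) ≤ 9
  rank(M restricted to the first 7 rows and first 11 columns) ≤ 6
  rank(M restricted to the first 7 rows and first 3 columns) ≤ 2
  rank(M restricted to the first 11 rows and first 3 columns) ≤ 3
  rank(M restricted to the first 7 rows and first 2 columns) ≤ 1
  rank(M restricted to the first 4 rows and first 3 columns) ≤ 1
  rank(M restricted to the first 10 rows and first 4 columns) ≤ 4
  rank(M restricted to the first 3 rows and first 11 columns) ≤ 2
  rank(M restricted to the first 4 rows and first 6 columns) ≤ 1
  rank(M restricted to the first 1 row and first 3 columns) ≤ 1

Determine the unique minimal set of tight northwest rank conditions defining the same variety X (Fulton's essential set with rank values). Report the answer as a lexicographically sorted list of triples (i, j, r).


Computing R[i][j] = min implied NW-rank bound (n=12, 28 conditions):

  0 0 1 1 1 1 1 1 1 1 1 1
  0 0 1 1 1 1 2 2 2 2 2 2
  0 0 1 1 1 1 2 2 2 2 2 3
  0 0 1 1 1 1 2 3 3 3 3 4
  0 0 1 2 2 2 3 4 4 4 4 5
  1 1 2 3 3 3 4 5 5 5 5 6
  1 1 2 3 4 4 5 6 6 6 6 7
  1 2 3 4 5 5 6 7 7 7 7 8
  1 2 3 4 5 5 6 7 8 8 8 9
  1 2 3 4 5 5 6 7 8 9 9 10
  1 2 3 4 5 5 6 7 8 9 10 11
  1 2 3 4 5 6 7 8 9 10 11 12

the unique w with this rank table is (3, 7, 12, 8, 4, 1, 5, 2, 9, 10, 11, 6).

D(w) has 27 cells with 5 SE-corners; essential set:

[(3, 11, 2), (4, 6, 1), (5, 2, 0), (7, 2, 1), (11, 6, 5)]


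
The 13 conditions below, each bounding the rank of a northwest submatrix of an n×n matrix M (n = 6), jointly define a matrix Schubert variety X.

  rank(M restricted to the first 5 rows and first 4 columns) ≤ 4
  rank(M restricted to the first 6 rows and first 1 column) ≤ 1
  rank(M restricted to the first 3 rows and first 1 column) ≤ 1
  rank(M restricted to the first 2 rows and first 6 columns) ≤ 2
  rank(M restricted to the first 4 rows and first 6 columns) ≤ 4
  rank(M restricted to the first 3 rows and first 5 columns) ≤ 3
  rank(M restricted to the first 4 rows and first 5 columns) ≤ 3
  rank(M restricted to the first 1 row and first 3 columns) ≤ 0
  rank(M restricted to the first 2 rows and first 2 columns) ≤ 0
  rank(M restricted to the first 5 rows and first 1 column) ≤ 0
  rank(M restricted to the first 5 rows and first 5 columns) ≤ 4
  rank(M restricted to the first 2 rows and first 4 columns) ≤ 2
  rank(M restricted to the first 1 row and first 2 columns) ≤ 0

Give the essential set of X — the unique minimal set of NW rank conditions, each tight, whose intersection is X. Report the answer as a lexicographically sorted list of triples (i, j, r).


Propagating the 13 rank bounds to every northwest block:

  row 1: 0  0  0  1  1  1
  row 2: 0  0  1  2  2  2
  row 3: 0  1  2  3  3  3
  row 4: 0  1  2  3  3  4
  row 5: 0  1  2  3  4  5
  row 6: 1  2  3  4  5  6

reading off 1-entries of Δ²R: w = (4, 3, 2, 6, 5, 1).

ℓ(w)=9; the 4 essential cells (i,j,r):

[(1, 3, 0), (2, 2, 0), (4, 5, 3), (5, 1, 0)]


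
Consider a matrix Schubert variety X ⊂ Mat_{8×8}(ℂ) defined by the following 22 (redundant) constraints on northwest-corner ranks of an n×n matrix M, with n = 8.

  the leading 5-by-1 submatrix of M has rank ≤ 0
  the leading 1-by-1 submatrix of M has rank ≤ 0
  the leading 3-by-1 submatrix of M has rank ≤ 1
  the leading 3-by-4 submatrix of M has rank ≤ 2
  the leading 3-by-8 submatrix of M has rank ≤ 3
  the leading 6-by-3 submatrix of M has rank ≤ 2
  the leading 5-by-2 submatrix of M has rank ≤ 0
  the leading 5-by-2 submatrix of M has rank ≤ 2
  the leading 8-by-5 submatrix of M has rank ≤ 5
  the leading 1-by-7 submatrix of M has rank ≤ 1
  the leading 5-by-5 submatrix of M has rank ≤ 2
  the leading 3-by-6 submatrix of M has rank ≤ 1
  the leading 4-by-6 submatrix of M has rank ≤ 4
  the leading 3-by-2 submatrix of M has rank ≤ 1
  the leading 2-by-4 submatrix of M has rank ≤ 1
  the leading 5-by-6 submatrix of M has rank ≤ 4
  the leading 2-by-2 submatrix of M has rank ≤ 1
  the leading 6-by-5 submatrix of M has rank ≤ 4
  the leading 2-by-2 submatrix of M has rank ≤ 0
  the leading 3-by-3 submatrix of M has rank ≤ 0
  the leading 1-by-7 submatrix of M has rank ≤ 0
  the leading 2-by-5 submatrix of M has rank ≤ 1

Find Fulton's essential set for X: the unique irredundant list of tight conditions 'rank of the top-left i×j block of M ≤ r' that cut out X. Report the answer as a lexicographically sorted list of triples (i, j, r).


The tightest implied rank at each (i,j), from the 22 conditions:

  0, 0, 0, 0, 0, 0, 0, 1
  0, 0, 0, 1, 1, 1, 1, 2
  0, 0, 0, 1, 1, 1, 2, 3
  0, 0, 1, 2, 2, 2, 3, 4
  0, 0, 1, 2, 2, 3, 4, 5
  1, 1, 2, 3, 3, 4, 5, 6
  1, 2, 3, 4, 4, 5, 6, 7
  1, 2, 3, 4, 5, 6, 7, 8

second differences of R give the permutation w = (8, 4, 7, 3, 6, 1, 2, 5).

ℓ(w)=20; the 5 essential cells (i,j,r):

[(1, 7, 0), (3, 3, 0), (3, 6, 1), (5, 2, 0), (5, 5, 2)]


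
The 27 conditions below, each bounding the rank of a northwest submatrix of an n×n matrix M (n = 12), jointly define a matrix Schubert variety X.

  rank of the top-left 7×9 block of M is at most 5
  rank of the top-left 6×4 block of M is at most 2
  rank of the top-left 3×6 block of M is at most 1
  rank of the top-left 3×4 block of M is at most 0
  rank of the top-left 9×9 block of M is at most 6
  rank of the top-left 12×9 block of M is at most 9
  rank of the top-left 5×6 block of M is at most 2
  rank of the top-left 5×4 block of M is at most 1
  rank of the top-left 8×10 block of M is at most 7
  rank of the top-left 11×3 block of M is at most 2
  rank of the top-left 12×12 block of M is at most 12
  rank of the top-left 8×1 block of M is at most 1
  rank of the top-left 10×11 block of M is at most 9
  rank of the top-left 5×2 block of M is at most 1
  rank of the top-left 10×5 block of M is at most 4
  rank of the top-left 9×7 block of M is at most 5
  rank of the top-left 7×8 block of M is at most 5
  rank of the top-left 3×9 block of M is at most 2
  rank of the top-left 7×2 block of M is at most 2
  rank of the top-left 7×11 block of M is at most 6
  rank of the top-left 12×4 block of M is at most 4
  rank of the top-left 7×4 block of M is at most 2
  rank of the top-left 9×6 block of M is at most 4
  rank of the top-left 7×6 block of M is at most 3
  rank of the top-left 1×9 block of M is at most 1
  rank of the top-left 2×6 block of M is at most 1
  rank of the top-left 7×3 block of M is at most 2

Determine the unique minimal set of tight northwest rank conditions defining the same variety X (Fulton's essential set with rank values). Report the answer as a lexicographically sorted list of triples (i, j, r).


Propagating the 27 rank bounds to every northwest block:

  0 0 0 0 1 1 1 1 1 1 1 1
  0 0 0 0 1 1 2 2 2 2 2 2
  0 0 0 0 1 1 2 2 2 3 3 3
  1 1 1 1 2 2 3 3 3 4 4 4
  1 1 1 1 2 2 3 4 4 5 5 5
  1 2 2 2 3 3 4 5 5 6 6 6
  1 2 2 2 3 3 4 5 5 6 6 7
  1 2 2 3 4 4 5 6 6 7 7 8
  1 2 2 3 4 4 5 6 6 7 8 9
  1 2 2 3 4 5 6 7 7 8 9 10
  1 2 2 3 4 5 6 7 8 9 10 11
  1 2 3 4 5 6 7 8 9 10 11 12

hence w(1..12) = (5, 7, 10, 1, 8, 2, 12, 4, 11, 6, 9, 3).

ℓ(w)=31; the 12 essential cells (i,j,r):

[(3, 4, 0), (3, 6, 1), (3, 9, 2), (5, 4, 1), (5, 6, 2), (7, 4, 2), (7, 6, 3), (7, 9, 5), (7, 11, 6), (9, 6, 4), (9, 9, 6), (11, 3, 2)]


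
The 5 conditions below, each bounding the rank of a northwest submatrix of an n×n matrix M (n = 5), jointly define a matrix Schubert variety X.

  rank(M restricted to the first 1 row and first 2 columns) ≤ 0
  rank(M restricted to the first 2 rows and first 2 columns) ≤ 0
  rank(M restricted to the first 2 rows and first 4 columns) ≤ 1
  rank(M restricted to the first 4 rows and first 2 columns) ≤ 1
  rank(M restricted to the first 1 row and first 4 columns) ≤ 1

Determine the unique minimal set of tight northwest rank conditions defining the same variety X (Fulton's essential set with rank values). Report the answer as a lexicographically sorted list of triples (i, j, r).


Computing R[i][j] = min implied NW-rank bound (n=5, 5 conditions):

  i=1: 0 | 0 | 1 | 1 | 1
  i=2: 0 | 0 | 1 | 1 | 2
  i=3: 1 | 1 | 2 | 2 | 3
  i=4: 1 | 1 | 2 | 3 | 4
  i=5: 1 | 2 | 3 | 4 | 5

second differences of R give the permutation w = (3, 5, 1, 4, 2).

Fulton essential set (3 of the 6 Rothe cells):

[(2, 2, 0), (2, 4, 1), (4, 2, 1)]


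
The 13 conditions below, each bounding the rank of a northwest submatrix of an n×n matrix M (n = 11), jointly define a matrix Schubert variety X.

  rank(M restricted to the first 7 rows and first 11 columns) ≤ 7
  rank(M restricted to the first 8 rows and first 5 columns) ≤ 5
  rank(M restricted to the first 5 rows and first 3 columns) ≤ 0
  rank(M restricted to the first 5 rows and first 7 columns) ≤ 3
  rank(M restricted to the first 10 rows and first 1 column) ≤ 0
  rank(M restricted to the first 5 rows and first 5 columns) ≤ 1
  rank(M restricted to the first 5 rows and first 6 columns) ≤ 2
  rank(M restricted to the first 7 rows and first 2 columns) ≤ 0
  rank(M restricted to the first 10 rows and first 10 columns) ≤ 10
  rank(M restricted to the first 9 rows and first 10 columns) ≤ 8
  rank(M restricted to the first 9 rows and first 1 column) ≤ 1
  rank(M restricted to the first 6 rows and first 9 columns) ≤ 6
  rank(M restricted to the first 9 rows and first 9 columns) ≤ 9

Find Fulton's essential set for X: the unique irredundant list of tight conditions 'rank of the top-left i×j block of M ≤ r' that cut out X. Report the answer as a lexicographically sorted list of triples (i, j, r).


The tightest implied rank at each (i,j), from the 13 conditions:

  i=1: 0, 0, 0, 1, 1, 1, 1, 1, 1, 1, 1
  i=2: 0, 0, 0, 1, 1, 2, 2, 2, 2, 2, 2
  i=3: 0, 0, 0, 1, 1, 2, 3, 3, 3, 3, 3
  i=4: 0, 0, 0, 1, 1, 2, 3, 4, 4, 4, 4
  i=5: 0, 0, 0, 1, 1, 2, 3, 4, 5, 5, 5
  i=6: 0, 0, 1, 2, 2, 3, 4, 5, 6, 6, 6
  i=7: 0, 0, 1, 2, 3, 4, 5, 6, 7, 7, 7
  i=8: 0, 1, 2, 3, 4, 5, 6, 7, 8, 8, 8
  i=9: 0, 1, 2, 3, 4, 5, 6, 7, 8, 8, 9
  i=10: 0, 1, 2, 3, 4, 5, 6, 7, 8, 9, 10
  i=11: 1, 2, 3, 4, 5, 6, 7, 8, 9, 10, 11

the unique w with this rank table is (4, 6, 7, 8, 9, 3, 5, 2, 11, 10, 1).

ℓ(w)=27; the 5 essential cells (i,j,r):

[(5, 3, 0), (5, 5, 1), (7, 2, 0), (9, 10, 8), (10, 1, 0)]


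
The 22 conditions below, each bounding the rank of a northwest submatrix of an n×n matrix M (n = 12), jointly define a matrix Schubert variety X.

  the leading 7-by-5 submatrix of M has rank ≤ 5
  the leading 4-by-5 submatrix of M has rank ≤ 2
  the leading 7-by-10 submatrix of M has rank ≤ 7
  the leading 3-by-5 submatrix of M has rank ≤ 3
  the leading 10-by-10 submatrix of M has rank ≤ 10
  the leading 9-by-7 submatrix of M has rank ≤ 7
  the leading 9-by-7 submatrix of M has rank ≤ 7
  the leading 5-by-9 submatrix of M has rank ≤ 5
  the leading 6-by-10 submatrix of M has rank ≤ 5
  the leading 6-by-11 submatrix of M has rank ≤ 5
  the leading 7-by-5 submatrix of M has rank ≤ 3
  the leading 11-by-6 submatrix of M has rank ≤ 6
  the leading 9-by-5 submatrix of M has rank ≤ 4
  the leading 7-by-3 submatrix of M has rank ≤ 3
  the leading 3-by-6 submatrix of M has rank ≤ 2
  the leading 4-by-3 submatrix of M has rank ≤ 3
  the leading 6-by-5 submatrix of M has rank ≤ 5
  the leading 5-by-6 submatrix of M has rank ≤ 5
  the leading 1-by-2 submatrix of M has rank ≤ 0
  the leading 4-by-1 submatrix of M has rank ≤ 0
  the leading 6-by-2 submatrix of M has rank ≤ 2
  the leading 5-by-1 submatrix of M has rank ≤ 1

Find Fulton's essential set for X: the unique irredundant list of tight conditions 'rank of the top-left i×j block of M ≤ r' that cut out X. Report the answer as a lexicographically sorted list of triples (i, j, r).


Recovering R(i,j) via the rank-extension bound from the 22 conditions:

  R[1]: 0  0  1  1  1  1  1  1  1  1  1  1
  R[2]: 0  1  2  2  2  2  2  2  2  2  2  2
  R[3]: 0  1  2  2  2  2  3  3  3  3  3  3
  R[4]: 0  1  2  2  2  3  4  4  4  4  4  4
  R[5]: 1  2  3  3  3  4  5  5  5  5  5  5
  R[6]: 1  2  3  3  3  4  5  5  5  5  5  6
  R[7]: 1  2  3  3  3  4  5  6  6  6  6  7
  R[8]: 1  2  3  4  4  5  6  7  7  7  7  8
  R[9]: 1  2  3  4  4  5  6  7  8  8  8  9
  R[10]: 1  2  3  4  5  6  7  8  9  9  9  10
  R[11]: 1  2  3  4  5  6  7  8  9  10  10  11
  R[12]: 1  2  3  4  5  6  7  8  9  10  11  12

second differences of R give the permutation w = (3, 2, 7, 6, 1, 12, 8, 4, 9, 5, 10, 11).

D(w) has 19 cells with 7 SE-corners; essential set:

[(1, 2, 0), (3, 6, 2), (4, 1, 0), (4, 5, 2), (6, 11, 5), (7, 5, 3), (9, 5, 4)]
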